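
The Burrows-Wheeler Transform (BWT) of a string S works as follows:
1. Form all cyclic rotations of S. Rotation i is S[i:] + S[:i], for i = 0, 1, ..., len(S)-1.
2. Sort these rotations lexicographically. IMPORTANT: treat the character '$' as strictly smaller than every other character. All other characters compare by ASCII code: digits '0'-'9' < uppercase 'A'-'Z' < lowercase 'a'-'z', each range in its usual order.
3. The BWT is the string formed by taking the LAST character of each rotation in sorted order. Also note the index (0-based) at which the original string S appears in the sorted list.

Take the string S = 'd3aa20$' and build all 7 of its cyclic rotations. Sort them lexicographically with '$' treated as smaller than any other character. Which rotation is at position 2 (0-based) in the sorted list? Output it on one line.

All 7 rotations (rotation i = S[i:]+S[:i]):
  rot[0] = d3aa20$
  rot[1] = 3aa20$d
  rot[2] = aa20$d3
  rot[3] = a20$d3a
  rot[4] = 20$d3aa
  rot[5] = 0$d3aa2
  rot[6] = $d3aa20
Sorted (with $ < everything):
  sorted[0] = $d3aa20
  sorted[1] = 0$d3aa2
  sorted[2] = 20$d3aa
  sorted[3] = 3aa20$d
  sorted[4] = a20$d3a
  sorted[5] = aa20$d3
  sorted[6] = d3aa20$
sorted[2] = 20$d3aa

Answer: 20$d3aa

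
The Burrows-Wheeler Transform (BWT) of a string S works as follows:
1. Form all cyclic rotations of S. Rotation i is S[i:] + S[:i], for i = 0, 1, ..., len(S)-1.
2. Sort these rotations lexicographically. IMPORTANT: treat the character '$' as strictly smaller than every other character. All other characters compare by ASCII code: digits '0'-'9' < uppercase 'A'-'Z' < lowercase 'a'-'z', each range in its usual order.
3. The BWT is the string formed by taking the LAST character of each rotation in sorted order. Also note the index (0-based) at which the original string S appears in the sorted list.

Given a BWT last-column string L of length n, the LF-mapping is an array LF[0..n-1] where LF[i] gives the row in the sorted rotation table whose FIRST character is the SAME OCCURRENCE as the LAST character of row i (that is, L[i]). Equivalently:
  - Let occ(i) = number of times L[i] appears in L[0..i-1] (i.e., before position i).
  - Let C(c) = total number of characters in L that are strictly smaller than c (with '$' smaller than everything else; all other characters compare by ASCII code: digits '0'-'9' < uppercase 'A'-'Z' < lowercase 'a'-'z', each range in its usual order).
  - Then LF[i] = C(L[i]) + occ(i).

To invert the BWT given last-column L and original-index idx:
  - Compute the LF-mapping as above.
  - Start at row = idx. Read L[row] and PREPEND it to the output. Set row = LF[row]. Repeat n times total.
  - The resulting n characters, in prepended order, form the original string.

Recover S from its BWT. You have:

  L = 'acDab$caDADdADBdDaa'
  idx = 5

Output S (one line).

Answer: DDcDaBbDAadaDadcAa$

Derivation:
LF mapping: 9 15 4 10 14 0 16 11 5 1 6 17 2 7 3 18 8 12 13
Walk LF starting at row 5, prepending L[row]:
  step 1: row=5, L[5]='$', prepend. Next row=LF[5]=0
  step 2: row=0, L[0]='a', prepend. Next row=LF[0]=9
  step 3: row=9, L[9]='A', prepend. Next row=LF[9]=1
  step 4: row=1, L[1]='c', prepend. Next row=LF[1]=15
  step 5: row=15, L[15]='d', prepend. Next row=LF[15]=18
  step 6: row=18, L[18]='a', prepend. Next row=LF[18]=13
  step 7: row=13, L[13]='D', prepend. Next row=LF[13]=7
  step 8: row=7, L[7]='a', prepend. Next row=LF[7]=11
  step 9: row=11, L[11]='d', prepend. Next row=LF[11]=17
  step 10: row=17, L[17]='a', prepend. Next row=LF[17]=12
  step 11: row=12, L[12]='A', prepend. Next row=LF[12]=2
  step 12: row=2, L[2]='D', prepend. Next row=LF[2]=4
  step 13: row=4, L[4]='b', prepend. Next row=LF[4]=14
  step 14: row=14, L[14]='B', prepend. Next row=LF[14]=3
  step 15: row=3, L[3]='a', prepend. Next row=LF[3]=10
  step 16: row=10, L[10]='D', prepend. Next row=LF[10]=6
  step 17: row=6, L[6]='c', prepend. Next row=LF[6]=16
  step 18: row=16, L[16]='D', prepend. Next row=LF[16]=8
  step 19: row=8, L[8]='D', prepend. Next row=LF[8]=5
Reversed output: DDcDaBbDAadaDadcAa$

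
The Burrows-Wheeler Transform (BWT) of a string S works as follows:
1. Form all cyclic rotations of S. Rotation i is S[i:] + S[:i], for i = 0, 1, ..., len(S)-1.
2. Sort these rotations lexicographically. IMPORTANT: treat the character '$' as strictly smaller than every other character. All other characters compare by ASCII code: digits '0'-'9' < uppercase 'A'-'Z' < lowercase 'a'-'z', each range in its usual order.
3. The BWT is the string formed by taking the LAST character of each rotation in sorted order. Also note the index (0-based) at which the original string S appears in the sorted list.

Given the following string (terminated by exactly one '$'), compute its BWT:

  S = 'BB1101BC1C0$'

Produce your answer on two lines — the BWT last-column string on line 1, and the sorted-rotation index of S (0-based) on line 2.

All 12 rotations (rotation i = S[i:]+S[:i]):
  rot[0] = BB1101BC1C0$
  rot[1] = B1101BC1C0$B
  rot[2] = 1101BC1C0$BB
  rot[3] = 101BC1C0$BB1
  rot[4] = 01BC1C0$BB11
  rot[5] = 1BC1C0$BB110
  rot[6] = BC1C0$BB1101
  rot[7] = C1C0$BB1101B
  rot[8] = 1C0$BB1101BC
  rot[9] = C0$BB1101BC1
  rot[10] = 0$BB1101BC1C
  rot[11] = $BB1101BC1C0
Sorted (with $ < everything):
  sorted[0] = $BB1101BC1C0  (last char: '0')
  sorted[1] = 0$BB1101BC1C  (last char: 'C')
  sorted[2] = 01BC1C0$BB11  (last char: '1')
  sorted[3] = 101BC1C0$BB1  (last char: '1')
  sorted[4] = 1101BC1C0$BB  (last char: 'B')
  sorted[5] = 1BC1C0$BB110  (last char: '0')
  sorted[6] = 1C0$BB1101BC  (last char: 'C')
  sorted[7] = B1101BC1C0$B  (last char: 'B')
  sorted[8] = BB1101BC1C0$  (last char: '$')
  sorted[9] = BC1C0$BB1101  (last char: '1')
  sorted[10] = C0$BB1101BC1  (last char: '1')
  sorted[11] = C1C0$BB1101B  (last char: 'B')
Last column: 0C11B0CB$11B
Original string S is at sorted index 8

Answer: 0C11B0CB$11B
8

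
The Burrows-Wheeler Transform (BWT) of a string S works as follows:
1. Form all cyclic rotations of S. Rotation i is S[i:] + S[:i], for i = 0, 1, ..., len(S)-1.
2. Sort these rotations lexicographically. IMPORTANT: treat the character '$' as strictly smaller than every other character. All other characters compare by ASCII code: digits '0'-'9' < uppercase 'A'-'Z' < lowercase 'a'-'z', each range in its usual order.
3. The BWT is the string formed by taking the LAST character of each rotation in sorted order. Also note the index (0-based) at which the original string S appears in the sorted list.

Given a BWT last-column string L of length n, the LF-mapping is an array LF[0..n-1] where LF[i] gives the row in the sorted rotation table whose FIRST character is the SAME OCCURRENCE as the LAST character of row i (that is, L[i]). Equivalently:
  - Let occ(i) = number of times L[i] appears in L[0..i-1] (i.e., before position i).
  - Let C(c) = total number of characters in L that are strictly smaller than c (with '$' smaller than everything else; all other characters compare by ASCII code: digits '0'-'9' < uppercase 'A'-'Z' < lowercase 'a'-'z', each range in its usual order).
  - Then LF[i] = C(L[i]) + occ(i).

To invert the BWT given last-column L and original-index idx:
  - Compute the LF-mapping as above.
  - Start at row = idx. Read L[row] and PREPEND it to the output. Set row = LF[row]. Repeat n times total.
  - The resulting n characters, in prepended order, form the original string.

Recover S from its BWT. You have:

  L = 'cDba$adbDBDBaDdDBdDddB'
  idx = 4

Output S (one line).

LF mapping: 16 5 14 11 0 12 17 15 6 1 7 2 13 8 18 9 3 19 10 20 21 4
Walk LF starting at row 4, prepending L[row]:
  step 1: row=4, L[4]='$', prepend. Next row=LF[4]=0
  step 2: row=0, L[0]='c', prepend. Next row=LF[0]=16
  step 3: row=16, L[16]='B', prepend. Next row=LF[16]=3
  step 4: row=3, L[3]='a', prepend. Next row=LF[3]=11
  step 5: row=11, L[11]='B', prepend. Next row=LF[11]=2
  step 6: row=2, L[2]='b', prepend. Next row=LF[2]=14
  step 7: row=14, L[14]='d', prepend. Next row=LF[14]=18
  step 8: row=18, L[18]='D', prepend. Next row=LF[18]=10
  step 9: row=10, L[10]='D', prepend. Next row=LF[10]=7
  step 10: row=7, L[7]='b', prepend. Next row=LF[7]=15
  step 11: row=15, L[15]='D', prepend. Next row=LF[15]=9
  step 12: row=9, L[9]='B', prepend. Next row=LF[9]=1
  step 13: row=1, L[1]='D', prepend. Next row=LF[1]=5
  step 14: row=5, L[5]='a', prepend. Next row=LF[5]=12
  step 15: row=12, L[12]='a', prepend. Next row=LF[12]=13
  step 16: row=13, L[13]='D', prepend. Next row=LF[13]=8
  step 17: row=8, L[8]='D', prepend. Next row=LF[8]=6
  step 18: row=6, L[6]='d', prepend. Next row=LF[6]=17
  step 19: row=17, L[17]='d', prepend. Next row=LF[17]=19
  step 20: row=19, L[19]='d', prepend. Next row=LF[19]=20
  step 21: row=20, L[20]='d', prepend. Next row=LF[20]=21
  step 22: row=21, L[21]='B', prepend. Next row=LF[21]=4
Reversed output: BddddDDaaDBDbDDdbBaBc$

Answer: BddddDDaaDBDbDDdbBaBc$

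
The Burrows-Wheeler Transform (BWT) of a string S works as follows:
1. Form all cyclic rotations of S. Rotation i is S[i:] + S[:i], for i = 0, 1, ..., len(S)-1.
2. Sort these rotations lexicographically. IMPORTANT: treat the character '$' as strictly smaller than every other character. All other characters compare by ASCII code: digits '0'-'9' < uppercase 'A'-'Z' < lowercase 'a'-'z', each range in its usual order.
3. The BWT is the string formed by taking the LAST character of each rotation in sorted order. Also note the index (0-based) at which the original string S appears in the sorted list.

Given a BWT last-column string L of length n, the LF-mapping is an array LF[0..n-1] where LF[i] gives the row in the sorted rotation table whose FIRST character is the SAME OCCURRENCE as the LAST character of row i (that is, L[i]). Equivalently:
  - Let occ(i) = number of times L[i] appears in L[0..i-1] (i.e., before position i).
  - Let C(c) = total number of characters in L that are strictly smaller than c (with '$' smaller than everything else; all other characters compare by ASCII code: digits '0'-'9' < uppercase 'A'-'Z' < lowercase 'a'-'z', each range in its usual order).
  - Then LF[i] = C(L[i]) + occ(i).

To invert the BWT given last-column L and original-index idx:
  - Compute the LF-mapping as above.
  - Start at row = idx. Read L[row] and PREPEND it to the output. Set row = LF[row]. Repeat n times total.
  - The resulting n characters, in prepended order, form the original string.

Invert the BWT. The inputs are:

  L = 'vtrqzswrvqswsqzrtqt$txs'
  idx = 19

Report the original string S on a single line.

LF mapping: 16 12 5 1 21 8 18 6 17 2 9 19 10 3 22 7 13 4 14 0 15 20 11
Walk LF starting at row 19, prepending L[row]:
  step 1: row=19, L[19]='$', prepend. Next row=LF[19]=0
  step 2: row=0, L[0]='v', prepend. Next row=LF[0]=16
  step 3: row=16, L[16]='t', prepend. Next row=LF[16]=13
  step 4: row=13, L[13]='q', prepend. Next row=LF[13]=3
  step 5: row=3, L[3]='q', prepend. Next row=LF[3]=1
  step 6: row=1, L[1]='t', prepend. Next row=LF[1]=12
  step 7: row=12, L[12]='s', prepend. Next row=LF[12]=10
  step 8: row=10, L[10]='s', prepend. Next row=LF[10]=9
  step 9: row=9, L[9]='q', prepend. Next row=LF[9]=2
  step 10: row=2, L[2]='r', prepend. Next row=LF[2]=5
  step 11: row=5, L[5]='s', prepend. Next row=LF[5]=8
  step 12: row=8, L[8]='v', prepend. Next row=LF[8]=17
  step 13: row=17, L[17]='q', prepend. Next row=LF[17]=4
  step 14: row=4, L[4]='z', prepend. Next row=LF[4]=21
  step 15: row=21, L[21]='x', prepend. Next row=LF[21]=20
  step 16: row=20, L[20]='t', prepend. Next row=LF[20]=15
  step 17: row=15, L[15]='r', prepend. Next row=LF[15]=7
  step 18: row=7, L[7]='r', prepend. Next row=LF[7]=6
  step 19: row=6, L[6]='w', prepend. Next row=LF[6]=18
  step 20: row=18, L[18]='t', prepend. Next row=LF[18]=14
  step 21: row=14, L[14]='z', prepend. Next row=LF[14]=22
  step 22: row=22, L[22]='s', prepend. Next row=LF[22]=11
  step 23: row=11, L[11]='w', prepend. Next row=LF[11]=19
Reversed output: wsztwrrtxzqvsrqsstqqtv$

Answer: wsztwrrtxzqvsrqsstqqtv$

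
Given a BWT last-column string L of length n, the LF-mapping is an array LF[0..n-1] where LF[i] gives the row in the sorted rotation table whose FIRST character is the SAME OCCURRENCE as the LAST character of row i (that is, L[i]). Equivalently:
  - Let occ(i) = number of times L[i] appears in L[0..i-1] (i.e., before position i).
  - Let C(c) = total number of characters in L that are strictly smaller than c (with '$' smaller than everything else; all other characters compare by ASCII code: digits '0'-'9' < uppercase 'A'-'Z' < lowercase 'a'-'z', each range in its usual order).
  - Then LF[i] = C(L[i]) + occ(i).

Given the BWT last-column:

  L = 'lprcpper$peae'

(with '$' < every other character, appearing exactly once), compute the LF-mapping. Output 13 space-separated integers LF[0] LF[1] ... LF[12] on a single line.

Answer: 6 7 11 2 8 9 3 12 0 10 4 1 5

Derivation:
Char counts: '$':1, 'a':1, 'c':1, 'e':3, 'l':1, 'p':4, 'r':2
C (first-col start): C('$')=0, C('a')=1, C('c')=2, C('e')=3, C('l')=6, C('p')=7, C('r')=11
L[0]='l': occ=0, LF[0]=C('l')+0=6+0=6
L[1]='p': occ=0, LF[1]=C('p')+0=7+0=7
L[2]='r': occ=0, LF[2]=C('r')+0=11+0=11
L[3]='c': occ=0, LF[3]=C('c')+0=2+0=2
L[4]='p': occ=1, LF[4]=C('p')+1=7+1=8
L[5]='p': occ=2, LF[5]=C('p')+2=7+2=9
L[6]='e': occ=0, LF[6]=C('e')+0=3+0=3
L[7]='r': occ=1, LF[7]=C('r')+1=11+1=12
L[8]='$': occ=0, LF[8]=C('$')+0=0+0=0
L[9]='p': occ=3, LF[9]=C('p')+3=7+3=10
L[10]='e': occ=1, LF[10]=C('e')+1=3+1=4
L[11]='a': occ=0, LF[11]=C('a')+0=1+0=1
L[12]='e': occ=2, LF[12]=C('e')+2=3+2=5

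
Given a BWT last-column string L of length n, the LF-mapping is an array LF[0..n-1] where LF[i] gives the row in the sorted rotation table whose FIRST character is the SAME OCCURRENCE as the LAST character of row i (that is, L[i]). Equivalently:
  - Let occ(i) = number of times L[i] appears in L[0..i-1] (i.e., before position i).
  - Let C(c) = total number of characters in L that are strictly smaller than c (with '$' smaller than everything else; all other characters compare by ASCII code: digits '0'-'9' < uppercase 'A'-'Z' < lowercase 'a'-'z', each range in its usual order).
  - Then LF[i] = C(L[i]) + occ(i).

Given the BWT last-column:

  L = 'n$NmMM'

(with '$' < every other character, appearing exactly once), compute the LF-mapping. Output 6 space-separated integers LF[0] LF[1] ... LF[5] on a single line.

Char counts: '$':1, 'M':2, 'N':1, 'm':1, 'n':1
C (first-col start): C('$')=0, C('M')=1, C('N')=3, C('m')=4, C('n')=5
L[0]='n': occ=0, LF[0]=C('n')+0=5+0=5
L[1]='$': occ=0, LF[1]=C('$')+0=0+0=0
L[2]='N': occ=0, LF[2]=C('N')+0=3+0=3
L[3]='m': occ=0, LF[3]=C('m')+0=4+0=4
L[4]='M': occ=0, LF[4]=C('M')+0=1+0=1
L[5]='M': occ=1, LF[5]=C('M')+1=1+1=2

Answer: 5 0 3 4 1 2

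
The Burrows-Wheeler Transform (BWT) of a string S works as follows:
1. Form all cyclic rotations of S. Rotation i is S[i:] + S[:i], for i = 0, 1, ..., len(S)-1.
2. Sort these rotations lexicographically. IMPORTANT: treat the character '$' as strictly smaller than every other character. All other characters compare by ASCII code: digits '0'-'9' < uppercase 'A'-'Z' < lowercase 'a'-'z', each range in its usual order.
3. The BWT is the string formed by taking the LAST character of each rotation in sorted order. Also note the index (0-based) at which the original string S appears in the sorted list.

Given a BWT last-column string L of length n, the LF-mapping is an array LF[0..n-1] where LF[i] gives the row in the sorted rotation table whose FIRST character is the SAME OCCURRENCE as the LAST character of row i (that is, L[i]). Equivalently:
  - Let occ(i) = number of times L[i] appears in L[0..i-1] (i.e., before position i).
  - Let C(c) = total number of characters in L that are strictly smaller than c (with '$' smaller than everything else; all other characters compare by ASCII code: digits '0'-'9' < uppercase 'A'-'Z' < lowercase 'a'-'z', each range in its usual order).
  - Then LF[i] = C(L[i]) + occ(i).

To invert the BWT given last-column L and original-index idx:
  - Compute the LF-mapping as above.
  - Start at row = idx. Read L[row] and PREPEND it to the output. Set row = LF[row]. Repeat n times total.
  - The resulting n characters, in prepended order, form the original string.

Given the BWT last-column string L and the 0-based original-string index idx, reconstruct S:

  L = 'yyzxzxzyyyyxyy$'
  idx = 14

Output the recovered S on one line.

LF mapping: 4 5 12 1 13 2 14 6 7 8 9 3 10 11 0
Walk LF starting at row 14, prepending L[row]:
  step 1: row=14, L[14]='$', prepend. Next row=LF[14]=0
  step 2: row=0, L[0]='y', prepend. Next row=LF[0]=4
  step 3: row=4, L[4]='z', prepend. Next row=LF[4]=13
  step 4: row=13, L[13]='y', prepend. Next row=LF[13]=11
  step 5: row=11, L[11]='x', prepend. Next row=LF[11]=3
  step 6: row=3, L[3]='x', prepend. Next row=LF[3]=1
  step 7: row=1, L[1]='y', prepend. Next row=LF[1]=5
  step 8: row=5, L[5]='x', prepend. Next row=LF[5]=2
  step 9: row=2, L[2]='z', prepend. Next row=LF[2]=12
  step 10: row=12, L[12]='y', prepend. Next row=LF[12]=10
  step 11: row=10, L[10]='y', prepend. Next row=LF[10]=9
  step 12: row=9, L[9]='y', prepend. Next row=LF[9]=8
  step 13: row=8, L[8]='y', prepend. Next row=LF[8]=7
  step 14: row=7, L[7]='y', prepend. Next row=LF[7]=6
  step 15: row=6, L[6]='z', prepend. Next row=LF[6]=14
Reversed output: zyyyyyzxyxxyzy$

Answer: zyyyyyzxyxxyzy$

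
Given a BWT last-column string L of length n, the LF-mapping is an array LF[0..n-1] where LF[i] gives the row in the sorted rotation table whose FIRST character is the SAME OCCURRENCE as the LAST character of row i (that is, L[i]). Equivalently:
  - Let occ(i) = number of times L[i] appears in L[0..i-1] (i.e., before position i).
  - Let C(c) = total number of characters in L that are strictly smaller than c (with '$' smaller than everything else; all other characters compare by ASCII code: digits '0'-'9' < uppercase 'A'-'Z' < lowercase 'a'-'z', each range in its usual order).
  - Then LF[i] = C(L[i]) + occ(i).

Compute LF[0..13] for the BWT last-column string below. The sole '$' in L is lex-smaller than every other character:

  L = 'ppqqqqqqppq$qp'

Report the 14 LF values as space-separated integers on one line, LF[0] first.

Char counts: '$':1, 'p':5, 'q':8
C (first-col start): C('$')=0, C('p')=1, C('q')=6
L[0]='p': occ=0, LF[0]=C('p')+0=1+0=1
L[1]='p': occ=1, LF[1]=C('p')+1=1+1=2
L[2]='q': occ=0, LF[2]=C('q')+0=6+0=6
L[3]='q': occ=1, LF[3]=C('q')+1=6+1=7
L[4]='q': occ=2, LF[4]=C('q')+2=6+2=8
L[5]='q': occ=3, LF[5]=C('q')+3=6+3=9
L[6]='q': occ=4, LF[6]=C('q')+4=6+4=10
L[7]='q': occ=5, LF[7]=C('q')+5=6+5=11
L[8]='p': occ=2, LF[8]=C('p')+2=1+2=3
L[9]='p': occ=3, LF[9]=C('p')+3=1+3=4
L[10]='q': occ=6, LF[10]=C('q')+6=6+6=12
L[11]='$': occ=0, LF[11]=C('$')+0=0+0=0
L[12]='q': occ=7, LF[12]=C('q')+7=6+7=13
L[13]='p': occ=4, LF[13]=C('p')+4=1+4=5

Answer: 1 2 6 7 8 9 10 11 3 4 12 0 13 5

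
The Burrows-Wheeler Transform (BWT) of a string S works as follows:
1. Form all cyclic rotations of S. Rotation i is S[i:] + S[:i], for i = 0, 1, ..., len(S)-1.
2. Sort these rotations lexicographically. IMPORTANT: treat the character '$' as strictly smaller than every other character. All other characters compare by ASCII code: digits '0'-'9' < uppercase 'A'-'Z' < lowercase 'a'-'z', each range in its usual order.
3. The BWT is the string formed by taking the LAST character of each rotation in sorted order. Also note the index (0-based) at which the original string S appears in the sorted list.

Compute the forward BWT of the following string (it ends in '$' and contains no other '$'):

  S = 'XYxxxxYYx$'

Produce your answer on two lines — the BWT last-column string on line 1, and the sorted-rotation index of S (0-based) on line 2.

All 10 rotations (rotation i = S[i:]+S[:i]):
  rot[0] = XYxxxxYYx$
  rot[1] = YxxxxYYx$X
  rot[2] = xxxxYYx$XY
  rot[3] = xxxYYx$XYx
  rot[4] = xxYYx$XYxx
  rot[5] = xYYx$XYxxx
  rot[6] = YYx$XYxxxx
  rot[7] = Yx$XYxxxxY
  rot[8] = x$XYxxxxYY
  rot[9] = $XYxxxxYYx
Sorted (with $ < everything):
  sorted[0] = $XYxxxxYYx  (last char: 'x')
  sorted[1] = XYxxxxYYx$  (last char: '$')
  sorted[2] = YYx$XYxxxx  (last char: 'x')
  sorted[3] = Yx$XYxxxxY  (last char: 'Y')
  sorted[4] = YxxxxYYx$X  (last char: 'X')
  sorted[5] = x$XYxxxxYY  (last char: 'Y')
  sorted[6] = xYYx$XYxxx  (last char: 'x')
  sorted[7] = xxYYx$XYxx  (last char: 'x')
  sorted[8] = xxxYYx$XYx  (last char: 'x')
  sorted[9] = xxxxYYx$XY  (last char: 'Y')
Last column: x$xYXYxxxY
Original string S is at sorted index 1

Answer: x$xYXYxxxY
1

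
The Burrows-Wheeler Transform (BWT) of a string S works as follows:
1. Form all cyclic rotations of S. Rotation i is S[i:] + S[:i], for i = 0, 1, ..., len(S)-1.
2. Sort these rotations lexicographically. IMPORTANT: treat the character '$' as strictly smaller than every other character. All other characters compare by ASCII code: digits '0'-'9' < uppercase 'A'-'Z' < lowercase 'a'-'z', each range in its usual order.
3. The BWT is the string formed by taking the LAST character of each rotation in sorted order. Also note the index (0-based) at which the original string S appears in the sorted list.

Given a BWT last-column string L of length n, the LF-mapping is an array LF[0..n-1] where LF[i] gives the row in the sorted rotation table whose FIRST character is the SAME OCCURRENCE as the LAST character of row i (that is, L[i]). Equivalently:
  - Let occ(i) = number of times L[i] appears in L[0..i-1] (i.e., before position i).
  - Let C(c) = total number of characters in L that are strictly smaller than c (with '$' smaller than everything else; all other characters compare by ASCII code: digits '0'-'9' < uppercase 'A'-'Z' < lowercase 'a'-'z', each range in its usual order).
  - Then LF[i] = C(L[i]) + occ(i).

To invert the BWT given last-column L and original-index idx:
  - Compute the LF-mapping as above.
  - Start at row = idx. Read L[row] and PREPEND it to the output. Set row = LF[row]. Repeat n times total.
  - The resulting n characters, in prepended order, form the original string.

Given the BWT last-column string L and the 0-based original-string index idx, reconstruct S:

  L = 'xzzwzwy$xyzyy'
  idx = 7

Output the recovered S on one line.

Answer: yzxyzzwyyzwx$

Derivation:
LF mapping: 3 9 10 1 11 2 5 0 4 6 12 7 8
Walk LF starting at row 7, prepending L[row]:
  step 1: row=7, L[7]='$', prepend. Next row=LF[7]=0
  step 2: row=0, L[0]='x', prepend. Next row=LF[0]=3
  step 3: row=3, L[3]='w', prepend. Next row=LF[3]=1
  step 4: row=1, L[1]='z', prepend. Next row=LF[1]=9
  step 5: row=9, L[9]='y', prepend. Next row=LF[9]=6
  step 6: row=6, L[6]='y', prepend. Next row=LF[6]=5
  step 7: row=5, L[5]='w', prepend. Next row=LF[5]=2
  step 8: row=2, L[2]='z', prepend. Next row=LF[2]=10
  step 9: row=10, L[10]='z', prepend. Next row=LF[10]=12
  step 10: row=12, L[12]='y', prepend. Next row=LF[12]=8
  step 11: row=8, L[8]='x', prepend. Next row=LF[8]=4
  step 12: row=4, L[4]='z', prepend. Next row=LF[4]=11
  step 13: row=11, L[11]='y', prepend. Next row=LF[11]=7
Reversed output: yzxyzzwyyzwx$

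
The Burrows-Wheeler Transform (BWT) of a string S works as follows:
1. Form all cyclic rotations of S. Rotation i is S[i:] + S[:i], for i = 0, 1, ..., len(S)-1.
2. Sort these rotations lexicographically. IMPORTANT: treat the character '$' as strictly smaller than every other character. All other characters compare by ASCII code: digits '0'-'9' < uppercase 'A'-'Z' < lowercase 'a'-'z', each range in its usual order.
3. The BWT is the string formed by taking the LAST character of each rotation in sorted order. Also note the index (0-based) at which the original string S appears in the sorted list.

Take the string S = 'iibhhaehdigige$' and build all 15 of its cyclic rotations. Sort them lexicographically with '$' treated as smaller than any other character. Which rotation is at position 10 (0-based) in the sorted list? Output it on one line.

Answer: hhaehdigige$iib

Derivation:
All 15 rotations (rotation i = S[i:]+S[:i]):
  rot[0] = iibhhaehdigige$
  rot[1] = ibhhaehdigige$i
  rot[2] = bhhaehdigige$ii
  rot[3] = hhaehdigige$iib
  rot[4] = haehdigige$iibh
  rot[5] = aehdigige$iibhh
  rot[6] = ehdigige$iibhha
  rot[7] = hdigige$iibhhae
  rot[8] = digige$iibhhaeh
  rot[9] = igige$iibhhaehd
  rot[10] = gige$iibhhaehdi
  rot[11] = ige$iibhhaehdig
  rot[12] = ge$iibhhaehdigi
  rot[13] = e$iibhhaehdigig
  rot[14] = $iibhhaehdigige
Sorted (with $ < everything):
  sorted[0] = $iibhhaehdigige
  sorted[1] = aehdigige$iibhh
  sorted[2] = bhhaehdigige$ii
  sorted[3] = digige$iibhhaeh
  sorted[4] = e$iibhhaehdigig
  sorted[5] = ehdigige$iibhha
  sorted[6] = ge$iibhhaehdigi
  sorted[7] = gige$iibhhaehdi
  sorted[8] = haehdigige$iibh
  sorted[9] = hdigige$iibhhae
  sorted[10] = hhaehdigige$iib
  sorted[11] = ibhhaehdigige$i
  sorted[12] = ige$iibhhaehdig
  sorted[13] = igige$iibhhaehd
  sorted[14] = iibhhaehdigige$
sorted[10] = hhaehdigige$iib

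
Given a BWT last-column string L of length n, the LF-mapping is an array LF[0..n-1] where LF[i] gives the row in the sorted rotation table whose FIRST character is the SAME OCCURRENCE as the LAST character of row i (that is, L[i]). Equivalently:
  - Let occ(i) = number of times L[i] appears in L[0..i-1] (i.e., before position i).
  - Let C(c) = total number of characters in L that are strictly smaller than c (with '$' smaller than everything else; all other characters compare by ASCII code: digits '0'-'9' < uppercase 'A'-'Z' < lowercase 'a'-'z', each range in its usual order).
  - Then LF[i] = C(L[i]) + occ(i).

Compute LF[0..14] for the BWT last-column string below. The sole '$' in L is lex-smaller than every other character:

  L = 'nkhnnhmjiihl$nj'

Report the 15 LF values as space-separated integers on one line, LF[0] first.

Char counts: '$':1, 'h':3, 'i':2, 'j':2, 'k':1, 'l':1, 'm':1, 'n':4
C (first-col start): C('$')=0, C('h')=1, C('i')=4, C('j')=6, C('k')=8, C('l')=9, C('m')=10, C('n')=11
L[0]='n': occ=0, LF[0]=C('n')+0=11+0=11
L[1]='k': occ=0, LF[1]=C('k')+0=8+0=8
L[2]='h': occ=0, LF[2]=C('h')+0=1+0=1
L[3]='n': occ=1, LF[3]=C('n')+1=11+1=12
L[4]='n': occ=2, LF[4]=C('n')+2=11+2=13
L[5]='h': occ=1, LF[5]=C('h')+1=1+1=2
L[6]='m': occ=0, LF[6]=C('m')+0=10+0=10
L[7]='j': occ=0, LF[7]=C('j')+0=6+0=6
L[8]='i': occ=0, LF[8]=C('i')+0=4+0=4
L[9]='i': occ=1, LF[9]=C('i')+1=4+1=5
L[10]='h': occ=2, LF[10]=C('h')+2=1+2=3
L[11]='l': occ=0, LF[11]=C('l')+0=9+0=9
L[12]='$': occ=0, LF[12]=C('$')+0=0+0=0
L[13]='n': occ=3, LF[13]=C('n')+3=11+3=14
L[14]='j': occ=1, LF[14]=C('j')+1=6+1=7

Answer: 11 8 1 12 13 2 10 6 4 5 3 9 0 14 7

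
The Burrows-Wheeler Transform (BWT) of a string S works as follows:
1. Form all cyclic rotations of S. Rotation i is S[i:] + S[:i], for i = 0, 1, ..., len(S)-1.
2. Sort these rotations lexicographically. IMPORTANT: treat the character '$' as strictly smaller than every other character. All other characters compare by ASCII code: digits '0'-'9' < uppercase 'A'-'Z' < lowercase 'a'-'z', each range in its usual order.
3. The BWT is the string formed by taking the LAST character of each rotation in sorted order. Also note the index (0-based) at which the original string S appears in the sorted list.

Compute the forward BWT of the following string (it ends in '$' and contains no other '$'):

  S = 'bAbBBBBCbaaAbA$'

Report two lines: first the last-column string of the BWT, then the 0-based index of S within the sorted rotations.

All 15 rotations (rotation i = S[i:]+S[:i]):
  rot[0] = bAbBBBBCbaaAbA$
  rot[1] = AbBBBBCbaaAbA$b
  rot[2] = bBBBBCbaaAbA$bA
  rot[3] = BBBBCbaaAbA$bAb
  rot[4] = BBBCbaaAbA$bAbB
  rot[5] = BBCbaaAbA$bAbBB
  rot[6] = BCbaaAbA$bAbBBB
  rot[7] = CbaaAbA$bAbBBBB
  rot[8] = baaAbA$bAbBBBBC
  rot[9] = aaAbA$bAbBBBBCb
  rot[10] = aAbA$bAbBBBBCba
  rot[11] = AbA$bAbBBBBCbaa
  rot[12] = bA$bAbBBBBCbaaA
  rot[13] = A$bAbBBBBCbaaAb
  rot[14] = $bAbBBBBCbaaAbA
Sorted (with $ < everything):
  sorted[0] = $bAbBBBBCbaaAbA  (last char: 'A')
  sorted[1] = A$bAbBBBBCbaaAb  (last char: 'b')
  sorted[2] = AbA$bAbBBBBCbaa  (last char: 'a')
  sorted[3] = AbBBBBCbaaAbA$b  (last char: 'b')
  sorted[4] = BBBBCbaaAbA$bAb  (last char: 'b')
  sorted[5] = BBBCbaaAbA$bAbB  (last char: 'B')
  sorted[6] = BBCbaaAbA$bAbBB  (last char: 'B')
  sorted[7] = BCbaaAbA$bAbBBB  (last char: 'B')
  sorted[8] = CbaaAbA$bAbBBBB  (last char: 'B')
  sorted[9] = aAbA$bAbBBBBCba  (last char: 'a')
  sorted[10] = aaAbA$bAbBBBBCb  (last char: 'b')
  sorted[11] = bA$bAbBBBBCbaaA  (last char: 'A')
  sorted[12] = bAbBBBBCbaaAbA$  (last char: '$')
  sorted[13] = bBBBBCbaaAbA$bA  (last char: 'A')
  sorted[14] = baaAbA$bAbBBBBC  (last char: 'C')
Last column: AbabbBBBBabA$AC
Original string S is at sorted index 12

Answer: AbabbBBBBabA$AC
12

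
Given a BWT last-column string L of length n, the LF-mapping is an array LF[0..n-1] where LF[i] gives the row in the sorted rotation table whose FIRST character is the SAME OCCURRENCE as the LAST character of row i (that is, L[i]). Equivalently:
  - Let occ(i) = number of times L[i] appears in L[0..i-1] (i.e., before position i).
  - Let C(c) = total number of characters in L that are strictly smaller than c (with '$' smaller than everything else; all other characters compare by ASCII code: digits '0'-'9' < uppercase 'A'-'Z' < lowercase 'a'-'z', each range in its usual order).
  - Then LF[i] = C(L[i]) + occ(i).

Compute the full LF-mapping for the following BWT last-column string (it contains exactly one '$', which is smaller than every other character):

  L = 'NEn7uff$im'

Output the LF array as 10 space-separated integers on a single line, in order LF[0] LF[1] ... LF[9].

Answer: 3 2 8 1 9 4 5 0 6 7

Derivation:
Char counts: '$':1, '7':1, 'E':1, 'N':1, 'f':2, 'i':1, 'm':1, 'n':1, 'u':1
C (first-col start): C('$')=0, C('7')=1, C('E')=2, C('N')=3, C('f')=4, C('i')=6, C('m')=7, C('n')=8, C('u')=9
L[0]='N': occ=0, LF[0]=C('N')+0=3+0=3
L[1]='E': occ=0, LF[1]=C('E')+0=2+0=2
L[2]='n': occ=0, LF[2]=C('n')+0=8+0=8
L[3]='7': occ=0, LF[3]=C('7')+0=1+0=1
L[4]='u': occ=0, LF[4]=C('u')+0=9+0=9
L[5]='f': occ=0, LF[5]=C('f')+0=4+0=4
L[6]='f': occ=1, LF[6]=C('f')+1=4+1=5
L[7]='$': occ=0, LF[7]=C('$')+0=0+0=0
L[8]='i': occ=0, LF[8]=C('i')+0=6+0=6
L[9]='m': occ=0, LF[9]=C('m')+0=7+0=7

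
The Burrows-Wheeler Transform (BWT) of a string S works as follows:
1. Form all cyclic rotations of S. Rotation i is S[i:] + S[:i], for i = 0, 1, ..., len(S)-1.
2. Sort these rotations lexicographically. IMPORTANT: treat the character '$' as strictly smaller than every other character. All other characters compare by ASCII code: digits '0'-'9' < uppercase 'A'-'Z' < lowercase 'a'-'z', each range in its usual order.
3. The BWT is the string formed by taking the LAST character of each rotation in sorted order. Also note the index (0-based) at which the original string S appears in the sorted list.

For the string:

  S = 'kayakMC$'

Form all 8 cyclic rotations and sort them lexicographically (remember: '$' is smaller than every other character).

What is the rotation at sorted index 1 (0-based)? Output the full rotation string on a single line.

All 8 rotations (rotation i = S[i:]+S[:i]):
  rot[0] = kayakMC$
  rot[1] = ayakMC$k
  rot[2] = yakMC$ka
  rot[3] = akMC$kay
  rot[4] = kMC$kaya
  rot[5] = MC$kayak
  rot[6] = C$kayakM
  rot[7] = $kayakMC
Sorted (with $ < everything):
  sorted[0] = $kayakMC
  sorted[1] = C$kayakM
  sorted[2] = MC$kayak
  sorted[3] = akMC$kay
  sorted[4] = ayakMC$k
  sorted[5] = kMC$kaya
  sorted[6] = kayakMC$
  sorted[7] = yakMC$ka
sorted[1] = C$kayakM

Answer: C$kayakM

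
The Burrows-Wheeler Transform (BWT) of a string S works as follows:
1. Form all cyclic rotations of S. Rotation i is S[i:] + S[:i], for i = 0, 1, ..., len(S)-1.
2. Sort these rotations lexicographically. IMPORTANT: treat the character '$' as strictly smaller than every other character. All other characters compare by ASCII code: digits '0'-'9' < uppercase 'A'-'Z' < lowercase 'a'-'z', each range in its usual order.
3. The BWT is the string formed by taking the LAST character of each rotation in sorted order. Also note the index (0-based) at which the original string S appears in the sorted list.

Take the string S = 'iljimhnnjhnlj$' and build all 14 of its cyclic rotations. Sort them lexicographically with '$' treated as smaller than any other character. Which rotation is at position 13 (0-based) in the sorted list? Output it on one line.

Answer: nnjhnlj$iljimh

Derivation:
All 14 rotations (rotation i = S[i:]+S[:i]):
  rot[0] = iljimhnnjhnlj$
  rot[1] = ljimhnnjhnlj$i
  rot[2] = jimhnnjhnlj$il
  rot[3] = imhnnjhnlj$ilj
  rot[4] = mhnnjhnlj$ilji
  rot[5] = hnnjhnlj$iljim
  rot[6] = nnjhnlj$iljimh
  rot[7] = njhnlj$iljimhn
  rot[8] = jhnlj$iljimhnn
  rot[9] = hnlj$iljimhnnj
  rot[10] = nlj$iljimhnnjh
  rot[11] = lj$iljimhnnjhn
  rot[12] = j$iljimhnnjhnl
  rot[13] = $iljimhnnjhnlj
Sorted (with $ < everything):
  sorted[0] = $iljimhnnjhnlj
  sorted[1] = hnlj$iljimhnnj
  sorted[2] = hnnjhnlj$iljim
  sorted[3] = iljimhnnjhnlj$
  sorted[4] = imhnnjhnlj$ilj
  sorted[5] = j$iljimhnnjhnl
  sorted[6] = jhnlj$iljimhnn
  sorted[7] = jimhnnjhnlj$il
  sorted[8] = lj$iljimhnnjhn
  sorted[9] = ljimhnnjhnlj$i
  sorted[10] = mhnnjhnlj$ilji
  sorted[11] = njhnlj$iljimhn
  sorted[12] = nlj$iljimhnnjh
  sorted[13] = nnjhnlj$iljimh
sorted[13] = nnjhnlj$iljimh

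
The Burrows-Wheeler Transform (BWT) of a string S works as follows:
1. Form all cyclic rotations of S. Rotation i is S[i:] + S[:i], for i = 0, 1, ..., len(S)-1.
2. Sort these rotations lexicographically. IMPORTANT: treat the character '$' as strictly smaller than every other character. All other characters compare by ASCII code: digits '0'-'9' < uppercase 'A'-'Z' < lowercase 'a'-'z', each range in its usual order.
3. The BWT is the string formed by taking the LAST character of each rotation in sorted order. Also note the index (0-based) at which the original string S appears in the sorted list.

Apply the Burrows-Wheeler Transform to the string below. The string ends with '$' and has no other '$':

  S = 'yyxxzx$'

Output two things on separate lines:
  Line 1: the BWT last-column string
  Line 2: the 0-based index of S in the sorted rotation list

Answer: xzyxy$x
5

Derivation:
All 7 rotations (rotation i = S[i:]+S[:i]):
  rot[0] = yyxxzx$
  rot[1] = yxxzx$y
  rot[2] = xxzx$yy
  rot[3] = xzx$yyx
  rot[4] = zx$yyxx
  rot[5] = x$yyxxz
  rot[6] = $yyxxzx
Sorted (with $ < everything):
  sorted[0] = $yyxxzx  (last char: 'x')
  sorted[1] = x$yyxxz  (last char: 'z')
  sorted[2] = xxzx$yy  (last char: 'y')
  sorted[3] = xzx$yyx  (last char: 'x')
  sorted[4] = yxxzx$y  (last char: 'y')
  sorted[5] = yyxxzx$  (last char: '$')
  sorted[6] = zx$yyxx  (last char: 'x')
Last column: xzyxy$x
Original string S is at sorted index 5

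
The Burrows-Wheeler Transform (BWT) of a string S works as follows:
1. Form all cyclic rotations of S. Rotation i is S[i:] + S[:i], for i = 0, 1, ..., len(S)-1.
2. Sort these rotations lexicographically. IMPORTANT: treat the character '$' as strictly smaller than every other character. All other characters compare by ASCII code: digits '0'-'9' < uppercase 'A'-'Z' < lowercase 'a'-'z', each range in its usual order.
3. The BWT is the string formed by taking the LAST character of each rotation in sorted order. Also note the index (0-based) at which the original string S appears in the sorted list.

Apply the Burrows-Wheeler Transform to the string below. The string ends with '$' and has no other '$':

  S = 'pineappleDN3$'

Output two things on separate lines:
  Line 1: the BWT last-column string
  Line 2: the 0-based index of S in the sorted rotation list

All 13 rotations (rotation i = S[i:]+S[:i]):
  rot[0] = pineappleDN3$
  rot[1] = ineappleDN3$p
  rot[2] = neappleDN3$pi
  rot[3] = eappleDN3$pin
  rot[4] = appleDN3$pine
  rot[5] = ppleDN3$pinea
  rot[6] = pleDN3$pineap
  rot[7] = leDN3$pineapp
  rot[8] = eDN3$pineappl
  rot[9] = DN3$pineapple
  rot[10] = N3$pineappleD
  rot[11] = 3$pineappleDN
  rot[12] = $pineappleDN3
Sorted (with $ < everything):
  sorted[0] = $pineappleDN3  (last char: '3')
  sorted[1] = 3$pineappleDN  (last char: 'N')
  sorted[2] = DN3$pineapple  (last char: 'e')
  sorted[3] = N3$pineappleD  (last char: 'D')
  sorted[4] = appleDN3$pine  (last char: 'e')
  sorted[5] = eDN3$pineappl  (last char: 'l')
  sorted[6] = eappleDN3$pin  (last char: 'n')
  sorted[7] = ineappleDN3$p  (last char: 'p')
  sorted[8] = leDN3$pineapp  (last char: 'p')
  sorted[9] = neappleDN3$pi  (last char: 'i')
  sorted[10] = pineappleDN3$  (last char: '$')
  sorted[11] = pleDN3$pineap  (last char: 'p')
  sorted[12] = ppleDN3$pinea  (last char: 'a')
Last column: 3NeDelnppi$pa
Original string S is at sorted index 10

Answer: 3NeDelnppi$pa
10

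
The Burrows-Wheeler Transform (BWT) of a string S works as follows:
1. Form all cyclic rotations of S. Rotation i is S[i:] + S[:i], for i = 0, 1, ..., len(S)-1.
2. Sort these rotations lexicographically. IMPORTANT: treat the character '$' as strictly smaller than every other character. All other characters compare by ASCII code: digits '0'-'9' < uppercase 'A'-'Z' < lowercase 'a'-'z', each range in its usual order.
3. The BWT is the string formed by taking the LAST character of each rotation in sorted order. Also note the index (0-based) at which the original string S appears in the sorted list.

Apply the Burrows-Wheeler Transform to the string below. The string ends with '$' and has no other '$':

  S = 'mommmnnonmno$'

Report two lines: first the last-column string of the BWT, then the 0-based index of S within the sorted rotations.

Answer: oommn$ommnnmn
5

Derivation:
All 13 rotations (rotation i = S[i:]+S[:i]):
  rot[0] = mommmnnonmno$
  rot[1] = ommmnnonmno$m
  rot[2] = mmmnnonmno$mo
  rot[3] = mmnnonmno$mom
  rot[4] = mnnonmno$momm
  rot[5] = nnonmno$mommm
  rot[6] = nonmno$mommmn
  rot[7] = onmno$mommmnn
  rot[8] = nmno$mommmnno
  rot[9] = mno$mommmnnon
  rot[10] = no$mommmnnonm
  rot[11] = o$mommmnnonmn
  rot[12] = $mommmnnonmno
Sorted (with $ < everything):
  sorted[0] = $mommmnnonmno  (last char: 'o')
  sorted[1] = mmmnnonmno$mo  (last char: 'o')
  sorted[2] = mmnnonmno$mom  (last char: 'm')
  sorted[3] = mnnonmno$momm  (last char: 'm')
  sorted[4] = mno$mommmnnon  (last char: 'n')
  sorted[5] = mommmnnonmno$  (last char: '$')
  sorted[6] = nmno$mommmnno  (last char: 'o')
  sorted[7] = nnonmno$mommm  (last char: 'm')
  sorted[8] = no$mommmnnonm  (last char: 'm')
  sorted[9] = nonmno$mommmn  (last char: 'n')
  sorted[10] = o$mommmnnonmn  (last char: 'n')
  sorted[11] = ommmnnonmno$m  (last char: 'm')
  sorted[12] = onmno$mommmnn  (last char: 'n')
Last column: oommn$ommnnmn
Original string S is at sorted index 5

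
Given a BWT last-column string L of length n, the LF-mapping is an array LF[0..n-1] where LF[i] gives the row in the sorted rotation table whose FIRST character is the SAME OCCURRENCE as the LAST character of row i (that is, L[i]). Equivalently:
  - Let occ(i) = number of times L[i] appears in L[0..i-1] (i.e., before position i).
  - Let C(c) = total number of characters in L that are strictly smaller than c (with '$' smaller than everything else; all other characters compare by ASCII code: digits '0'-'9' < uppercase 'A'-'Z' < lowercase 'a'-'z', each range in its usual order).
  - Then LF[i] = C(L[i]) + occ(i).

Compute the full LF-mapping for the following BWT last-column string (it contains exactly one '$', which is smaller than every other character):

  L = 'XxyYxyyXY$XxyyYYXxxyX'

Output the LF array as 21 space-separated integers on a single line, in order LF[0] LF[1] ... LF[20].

Char counts: '$':1, 'X':5, 'Y':4, 'x':5, 'y':6
C (first-col start): C('$')=0, C('X')=1, C('Y')=6, C('x')=10, C('y')=15
L[0]='X': occ=0, LF[0]=C('X')+0=1+0=1
L[1]='x': occ=0, LF[1]=C('x')+0=10+0=10
L[2]='y': occ=0, LF[2]=C('y')+0=15+0=15
L[3]='Y': occ=0, LF[3]=C('Y')+0=6+0=6
L[4]='x': occ=1, LF[4]=C('x')+1=10+1=11
L[5]='y': occ=1, LF[5]=C('y')+1=15+1=16
L[6]='y': occ=2, LF[6]=C('y')+2=15+2=17
L[7]='X': occ=1, LF[7]=C('X')+1=1+1=2
L[8]='Y': occ=1, LF[8]=C('Y')+1=6+1=7
L[9]='$': occ=0, LF[9]=C('$')+0=0+0=0
L[10]='X': occ=2, LF[10]=C('X')+2=1+2=3
L[11]='x': occ=2, LF[11]=C('x')+2=10+2=12
L[12]='y': occ=3, LF[12]=C('y')+3=15+3=18
L[13]='y': occ=4, LF[13]=C('y')+4=15+4=19
L[14]='Y': occ=2, LF[14]=C('Y')+2=6+2=8
L[15]='Y': occ=3, LF[15]=C('Y')+3=6+3=9
L[16]='X': occ=3, LF[16]=C('X')+3=1+3=4
L[17]='x': occ=3, LF[17]=C('x')+3=10+3=13
L[18]='x': occ=4, LF[18]=C('x')+4=10+4=14
L[19]='y': occ=5, LF[19]=C('y')+5=15+5=20
L[20]='X': occ=4, LF[20]=C('X')+4=1+4=5

Answer: 1 10 15 6 11 16 17 2 7 0 3 12 18 19 8 9 4 13 14 20 5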